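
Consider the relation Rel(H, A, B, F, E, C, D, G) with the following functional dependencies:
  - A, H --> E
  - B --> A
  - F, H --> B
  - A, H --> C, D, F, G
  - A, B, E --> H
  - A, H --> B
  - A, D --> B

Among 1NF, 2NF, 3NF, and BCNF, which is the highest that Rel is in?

Candidate keys: {A, D, E}, {A, H}, {B, E}, {B, H}, {F, H}. Prime attributes: {A, B, D, E, F, H}.
For B --> A we have {B}⁺ = {A, B}; {B} is not a superkey, so BCNF fails.
Since {A} ⊆ prime attributes and every other non-superkey FD also has a prime right side, the schema is in 3NF.

3NF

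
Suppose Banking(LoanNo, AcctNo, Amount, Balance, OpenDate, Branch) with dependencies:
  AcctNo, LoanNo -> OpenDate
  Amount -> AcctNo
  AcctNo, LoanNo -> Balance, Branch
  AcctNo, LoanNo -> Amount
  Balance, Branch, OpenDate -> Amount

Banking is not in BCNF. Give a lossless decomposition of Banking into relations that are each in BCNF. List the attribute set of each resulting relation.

{AcctNo, Amount}; {Amount, Balance, Branch, OpenDate}; {Balance, Branch, LoanNo, OpenDate}

Candidate keys of the original relation: {AcctNo, LoanNo}, {Amount, LoanNo}, {Balance, Branch, LoanNo, OpenDate}.
In {AcctNo, Amount, Balance, Branch, LoanNo, OpenDate}, {Amount} is not a superkey ({Amount}⁺ restricted to this set is {AcctNo, Amount}), so split on Amount -> AcctNo into {AcctNo, Amount} and {Amount, Balance, Branch, LoanNo, OpenDate}.
{AcctNo, Amount} is in BCNF.
In {Amount, Balance, Branch, LoanNo, OpenDate}, {Balance, Branch, OpenDate} is not a superkey ({Balance, Branch, OpenDate}⁺ restricted to this set is {Amount, Balance, Branch, OpenDate}), so split on Balance, Branch, OpenDate -> Amount into {Amount, Balance, Branch, OpenDate} and {Balance, Branch, LoanNo, OpenDate}.
{Amount, Balance, Branch, OpenDate} is in BCNF.
{Balance, Branch, LoanNo, OpenDate} is in BCNF.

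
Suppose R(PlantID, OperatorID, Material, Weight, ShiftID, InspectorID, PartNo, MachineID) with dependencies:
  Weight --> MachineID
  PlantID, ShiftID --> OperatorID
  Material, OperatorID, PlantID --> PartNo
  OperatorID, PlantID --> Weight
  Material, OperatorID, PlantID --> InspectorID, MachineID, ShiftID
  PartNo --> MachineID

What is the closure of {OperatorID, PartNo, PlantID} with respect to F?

Start with {OperatorID, PartNo, PlantID}.
OperatorID, PlantID --> Weight applies; add {Weight} → now {OperatorID, PartNo, PlantID, Weight}.
PartNo --> MachineID applies; add {MachineID} → now {MachineID, OperatorID, PartNo, PlantID, Weight}.
No further FD applies.

{MachineID, OperatorID, PartNo, PlantID, Weight}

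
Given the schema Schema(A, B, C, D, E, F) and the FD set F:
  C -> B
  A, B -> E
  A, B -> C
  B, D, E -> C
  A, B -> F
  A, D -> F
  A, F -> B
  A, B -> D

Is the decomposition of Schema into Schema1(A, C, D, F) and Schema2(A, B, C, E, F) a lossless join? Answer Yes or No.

Yes

Schema1 ∩ Schema2 = {A, C, F}; its closure under F is {A, B, C, D, E, F}.
Since Schema1 ⊆ {A, B, C, D, E, F}, the intersection is a superkey of Schema1; the decomposition is lossless.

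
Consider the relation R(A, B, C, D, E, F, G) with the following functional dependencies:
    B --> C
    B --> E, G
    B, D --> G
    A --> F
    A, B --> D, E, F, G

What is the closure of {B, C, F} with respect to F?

Start with {B, C, F}.
B --> E, G applies; add {E, G} → now {B, C, E, F, G}.
No further FD applies.

{B, C, E, F, G}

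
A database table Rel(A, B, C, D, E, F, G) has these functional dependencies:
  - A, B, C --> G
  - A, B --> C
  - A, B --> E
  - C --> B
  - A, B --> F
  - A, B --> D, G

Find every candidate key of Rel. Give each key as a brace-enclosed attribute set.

{A} never appears on the right of any FD, so every key must include it.
{A, B} is a candidate key since {A, B}⁺ = {A, B, C, D, E, F, G} covers every attribute.
{A, C} is a candidate key since {A, C}⁺ = {A, B, C, D, E, F, G} covers every attribute.
These are minimal and exhaustive — every other superkey contains one of them.

{A, B}, {A, C}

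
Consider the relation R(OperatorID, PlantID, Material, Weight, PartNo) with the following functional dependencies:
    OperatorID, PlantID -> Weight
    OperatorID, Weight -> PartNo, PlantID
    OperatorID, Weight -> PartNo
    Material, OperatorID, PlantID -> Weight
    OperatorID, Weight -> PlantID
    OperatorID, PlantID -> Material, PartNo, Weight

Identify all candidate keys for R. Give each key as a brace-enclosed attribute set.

Attributes never on any right-hand side: {OperatorID} — every candidate key must contain it.
{OperatorID, PlantID} is a candidate key since {OperatorID, PlantID}⁺ = {Material, OperatorID, PartNo, PlantID, Weight} covers every attribute.
{OperatorID, Weight} is a candidate key since {OperatorID, Weight}⁺ = {Material, OperatorID, PartNo, PlantID, Weight} covers every attribute.
No proper subset of any of these is a key, and no other minimal superkey exists.

{OperatorID, PlantID}, {OperatorID, Weight}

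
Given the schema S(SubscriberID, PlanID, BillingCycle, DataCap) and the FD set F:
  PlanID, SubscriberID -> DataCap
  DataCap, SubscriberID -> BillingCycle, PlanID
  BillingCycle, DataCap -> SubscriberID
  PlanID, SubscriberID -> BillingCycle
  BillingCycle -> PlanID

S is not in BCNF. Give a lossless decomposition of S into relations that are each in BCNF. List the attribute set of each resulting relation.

Candidate keys of the original relation: {BillingCycle, DataCap}, {BillingCycle, SubscriberID}, {DataCap, SubscriberID}, {PlanID, SubscriberID}.
In {BillingCycle, DataCap, PlanID, SubscriberID}, {BillingCycle} is not a superkey ({BillingCycle}⁺ restricted to this set is {BillingCycle, PlanID}), so split on BillingCycle -> PlanID into {BillingCycle, PlanID} and {BillingCycle, DataCap, SubscriberID}.
{BillingCycle, PlanID} has no BCNF violation.
{BillingCycle, DataCap, SubscriberID} has no BCNF violation.

{BillingCycle, DataCap, SubscriberID}; {BillingCycle, PlanID}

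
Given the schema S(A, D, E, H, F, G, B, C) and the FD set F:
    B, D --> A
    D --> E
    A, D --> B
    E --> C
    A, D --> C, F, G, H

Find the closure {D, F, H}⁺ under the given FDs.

Start with {D, F, H}.
D --> E applies; add {E} → now {D, E, F, H}.
E --> C applies; add {C} → now {C, D, E, F, H}.
No further FD applies.

{C, D, E, F, H}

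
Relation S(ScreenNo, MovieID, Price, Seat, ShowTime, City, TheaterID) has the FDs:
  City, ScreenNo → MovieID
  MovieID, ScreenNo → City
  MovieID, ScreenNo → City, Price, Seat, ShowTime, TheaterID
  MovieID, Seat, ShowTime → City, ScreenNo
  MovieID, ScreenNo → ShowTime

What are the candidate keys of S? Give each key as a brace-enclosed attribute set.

{City, ScreenNo}, {MovieID, ScreenNo}, {MovieID, Seat, ShowTime}

{City, ScreenNo}⁺ = {City, MovieID, Price, ScreenNo, Seat, ShowTime, TheaterID}, which is every attribute, so {City, ScreenNo} is a candidate key.
{MovieID, ScreenNo}⁺ = {City, MovieID, Price, ScreenNo, Seat, ShowTime, TheaterID}, which is every attribute, so {MovieID, ScreenNo} is a candidate key.
{MovieID, Seat, ShowTime}⁺ = {City, MovieID, Price, ScreenNo, Seat, ShowTime, TheaterID}, which is every attribute, so {MovieID, Seat, ShowTime} is a candidate key.
Any other superkey properly contains one of these, so there are no further candidate keys.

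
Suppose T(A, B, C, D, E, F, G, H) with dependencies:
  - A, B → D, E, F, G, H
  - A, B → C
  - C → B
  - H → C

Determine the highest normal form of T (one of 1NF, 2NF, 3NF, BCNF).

Candidate keys: {A, B}, {A, C}, {A, H}. Prime attributes: {A, B, C, H}.
C → B: {C}⁺ = {B, C}, which is not all of the attributes, so the left side is not a superkey — BCNF is violated.
Its right-hand attributes {B} are all prime, as are those of every other non-superkey FD — the relation is in 3NF.

3NF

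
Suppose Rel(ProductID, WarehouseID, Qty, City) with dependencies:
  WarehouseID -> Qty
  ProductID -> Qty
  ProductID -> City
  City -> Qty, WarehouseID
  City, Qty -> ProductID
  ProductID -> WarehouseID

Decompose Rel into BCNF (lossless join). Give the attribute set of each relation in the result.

{City, ProductID, WarehouseID}; {Qty, WarehouseID}

Candidate keys of the original relation: {City}, {ProductID}.
Within {City, ProductID, Qty, WarehouseID}: {WarehouseID}⁺ ∩ {City, ProductID, Qty, WarehouseID} = {Qty, WarehouseID}, not the whole set, so WarehouseID -> Qty violates BCNF; decompose into {Qty, WarehouseID} and {City, ProductID, WarehouseID}.
{Qty, WarehouseID} has no BCNF violation.
{City, ProductID, WarehouseID} has no BCNF violation.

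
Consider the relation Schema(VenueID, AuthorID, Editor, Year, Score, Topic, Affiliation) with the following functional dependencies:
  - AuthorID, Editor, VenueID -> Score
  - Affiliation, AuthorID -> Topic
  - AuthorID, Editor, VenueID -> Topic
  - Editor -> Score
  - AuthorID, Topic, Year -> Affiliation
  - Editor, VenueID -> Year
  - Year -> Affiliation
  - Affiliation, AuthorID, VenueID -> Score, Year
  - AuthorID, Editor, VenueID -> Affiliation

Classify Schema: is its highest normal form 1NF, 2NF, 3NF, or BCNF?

Candidate key: {AuthorID, Editor, VenueID}. Prime attributes: {AuthorID, Editor, VenueID}.
Affiliation, AuthorID -> Topic: {Affiliation, AuthorID}⁺ = {Affiliation, AuthorID, Topic}, which is not all of the attributes, so the left side is not a superkey — BCNF is violated.
Affiliation, AuthorID -> Topic has non-prime {Topic} on the right and a non-superkey on the left, so 3NF fails.
The proper key subset {Editor} of {AuthorID, Editor, VenueID} determines non-prime {Score}, so the relation is not even in 2NF.

1NF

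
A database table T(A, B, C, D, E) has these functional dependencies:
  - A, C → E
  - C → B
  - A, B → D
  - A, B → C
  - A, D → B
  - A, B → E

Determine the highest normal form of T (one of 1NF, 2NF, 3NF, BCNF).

3NF

Candidate keys: {A, B}, {A, C}, {A, D}. Prime attributes: {A, B, C, D}.
For C → B we have {C}⁺ = {B, C}; {C} is not a superkey, so BCNF fails.
But every attribute on its right side ({B}) is prime, and the same holds for every other non-superkey FD, so 3NF still holds.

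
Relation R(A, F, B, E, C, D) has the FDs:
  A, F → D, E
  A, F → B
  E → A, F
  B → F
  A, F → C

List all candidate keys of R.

{E}⁺ = {A, B, C, D, E, F}, which is every attribute, so {E} is a candidate key.
{A, B}⁺ = {A, B, C, D, E, F}, which is every attribute, so {A, B} is a candidate key.
{A, F}⁺ = {A, B, C, D, E, F}, which is every attribute, so {A, F} is a candidate key.
These are minimal and exhaustive — every other superkey contains one of them.

{A, B}, {A, F}, {E}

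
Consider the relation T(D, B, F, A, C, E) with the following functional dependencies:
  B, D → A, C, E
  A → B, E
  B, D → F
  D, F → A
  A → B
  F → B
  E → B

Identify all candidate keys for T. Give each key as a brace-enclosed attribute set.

{A, D}, {B, D}, {D, E}, {D, F}

Attributes never on any right-hand side: {D} — every candidate key must contain it.
Closure of {A, D} is {A, B, C, D, E, F}, the whole schema; {A, D} is a candidate key.
Closure of {B, D} is {A, B, C, D, E, F}, the whole schema; {B, D} is a candidate key.
Closure of {D, E} is {A, B, C, D, E, F}, the whole schema; {D, E} is a candidate key.
Closure of {D, F} is {A, B, C, D, E, F}, the whole schema; {D, F} is a candidate key.
Any other superkey properly contains one of these, so there are no further candidate keys.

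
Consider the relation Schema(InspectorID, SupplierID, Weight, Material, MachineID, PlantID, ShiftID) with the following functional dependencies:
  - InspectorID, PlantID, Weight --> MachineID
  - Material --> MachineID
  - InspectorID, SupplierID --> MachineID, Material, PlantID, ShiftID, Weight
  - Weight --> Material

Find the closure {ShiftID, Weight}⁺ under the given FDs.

{MachineID, Material, ShiftID, Weight}

Start with {ShiftID, Weight}.
Weight --> Material applies; add {Material} → now {Material, ShiftID, Weight}.
Material --> MachineID applies; add {MachineID} → now {MachineID, Material, ShiftID, Weight}.
No further FD applies.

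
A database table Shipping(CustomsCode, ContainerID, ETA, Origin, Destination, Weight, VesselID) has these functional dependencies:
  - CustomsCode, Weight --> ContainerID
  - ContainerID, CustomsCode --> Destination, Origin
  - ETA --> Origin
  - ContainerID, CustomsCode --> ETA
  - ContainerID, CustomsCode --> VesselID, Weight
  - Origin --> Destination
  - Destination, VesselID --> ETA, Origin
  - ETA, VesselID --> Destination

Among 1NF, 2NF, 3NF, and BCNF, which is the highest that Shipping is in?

2NF

Candidate keys: {ContainerID, CustomsCode}, {CustomsCode, Weight}. Prime attributes: {ContainerID, CustomsCode, Weight}.
For ETA --> Origin we have {ETA}⁺ = {Destination, ETA, Origin}; {ETA} is not a superkey, so BCNF fails.
ETA --> Origin has non-prime {Origin} on the right and a non-superkey on the left, so 3NF fails.
No proper subset of a key has a non-prime attribute in its closure, so there is no partial dependency; 2NF holds.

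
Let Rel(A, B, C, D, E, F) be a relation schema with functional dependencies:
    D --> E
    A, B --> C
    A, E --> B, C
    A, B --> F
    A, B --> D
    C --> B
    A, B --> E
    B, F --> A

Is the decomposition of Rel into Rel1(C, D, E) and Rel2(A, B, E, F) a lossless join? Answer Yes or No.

Common attributes: {E}; their closure is {E}.
The closure covers neither Rel1 nor Rel2 entirely; the join is not lossless.

No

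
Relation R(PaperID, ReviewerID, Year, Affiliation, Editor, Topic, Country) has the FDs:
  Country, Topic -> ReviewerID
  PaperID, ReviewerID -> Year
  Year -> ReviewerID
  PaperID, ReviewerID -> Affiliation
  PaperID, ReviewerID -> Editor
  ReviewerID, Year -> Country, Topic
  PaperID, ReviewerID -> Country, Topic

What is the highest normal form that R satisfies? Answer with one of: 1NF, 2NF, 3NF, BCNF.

3NF

Candidate keys: {Country, PaperID, Topic}, {PaperID, ReviewerID}, {PaperID, Year}. Prime attributes: {Country, PaperID, ReviewerID, Topic, Year}.
For Country, Topic -> ReviewerID we have {Country, Topic}⁺ = {Country, ReviewerID, Topic}; {Country, Topic} is not a superkey, so BCNF fails.
Since {ReviewerID} ⊆ prime attributes and every other non-superkey FD also has a prime right side, the schema is in 3NF.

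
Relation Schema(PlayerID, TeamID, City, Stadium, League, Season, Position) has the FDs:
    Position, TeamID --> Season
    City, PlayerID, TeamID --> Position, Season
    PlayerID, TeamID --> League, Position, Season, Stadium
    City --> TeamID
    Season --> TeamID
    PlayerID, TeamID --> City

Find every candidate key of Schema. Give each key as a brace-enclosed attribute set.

Attributes never on any right-hand side: {PlayerID} — every candidate key must contain it.
{City, PlayerID}⁺ = {City, League, PlayerID, Position, Season, Stadium, TeamID} — all of the relation — so {City, PlayerID} is a candidate key.
{PlayerID, Season}⁺ = {City, League, PlayerID, Position, Season, Stadium, TeamID} — all of the relation — so {PlayerID, Season} is a candidate key.
{PlayerID, TeamID}⁺ = {City, League, PlayerID, Position, Season, Stadium, TeamID} — all of the relation — so {PlayerID, TeamID} is a candidate key.
No proper subset of any of these is a key, and no other minimal superkey exists.

{City, PlayerID}, {PlayerID, Season}, {PlayerID, TeamID}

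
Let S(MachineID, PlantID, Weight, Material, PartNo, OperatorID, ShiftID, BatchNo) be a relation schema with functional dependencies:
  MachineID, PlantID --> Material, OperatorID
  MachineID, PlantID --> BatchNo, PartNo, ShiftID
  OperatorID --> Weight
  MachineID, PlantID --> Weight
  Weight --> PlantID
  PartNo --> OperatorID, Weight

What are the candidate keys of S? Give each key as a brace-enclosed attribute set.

No FD produces {MachineID}, so it must be in every candidate key.
{MachineID, OperatorID} is a candidate key since {MachineID, OperatorID}⁺ = {BatchNo, MachineID, Material, OperatorID, PartNo, PlantID, ShiftID, Weight} covers every attribute.
{MachineID, PartNo} is a candidate key since {MachineID, PartNo}⁺ = {BatchNo, MachineID, Material, OperatorID, PartNo, PlantID, ShiftID, Weight} covers every attribute.
{MachineID, PlantID} is a candidate key since {MachineID, PlantID}⁺ = {BatchNo, MachineID, Material, OperatorID, PartNo, PlantID, ShiftID, Weight} covers every attribute.
{MachineID, Weight} is a candidate key since {MachineID, Weight}⁺ = {BatchNo, MachineID, Material, OperatorID, PartNo, PlantID, ShiftID, Weight} covers every attribute.
No proper subset of any of these is a key, and no other minimal superkey exists.

{MachineID, OperatorID}, {MachineID, PartNo}, {MachineID, PlantID}, {MachineID, Weight}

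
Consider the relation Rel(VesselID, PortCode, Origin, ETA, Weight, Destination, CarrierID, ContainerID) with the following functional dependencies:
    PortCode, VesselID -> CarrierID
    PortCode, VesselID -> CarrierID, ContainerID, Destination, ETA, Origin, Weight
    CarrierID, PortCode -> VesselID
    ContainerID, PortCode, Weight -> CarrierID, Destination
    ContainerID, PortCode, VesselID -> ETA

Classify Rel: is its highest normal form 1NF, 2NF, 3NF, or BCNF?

Candidate keys: {CarrierID, PortCode}, {ContainerID, PortCode, Weight}, {PortCode, VesselID}. Prime attributes: {CarrierID, ContainerID, PortCode, VesselID, Weight}.
Every FD has a superkey on the left, so the relation is in BCNF.

BCNF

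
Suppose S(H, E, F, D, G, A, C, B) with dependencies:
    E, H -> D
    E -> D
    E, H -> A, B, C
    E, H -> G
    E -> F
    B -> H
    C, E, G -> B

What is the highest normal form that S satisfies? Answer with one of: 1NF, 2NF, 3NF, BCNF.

1NF

Candidate keys: {B, E}, {C, E, G}, {E, H}. Prime attributes: {B, C, E, G, H}.
E -> D breaks BCNF: {E}⁺ = {D, E, F}, so {E} is not a superkey.
Because {D} is non-prime and the left side of E -> D is not a superkey, the relation is not in 3NF.
The proper key subset {E} of {B, E} determines non-prime {D, F}, so the relation is not even in 2NF.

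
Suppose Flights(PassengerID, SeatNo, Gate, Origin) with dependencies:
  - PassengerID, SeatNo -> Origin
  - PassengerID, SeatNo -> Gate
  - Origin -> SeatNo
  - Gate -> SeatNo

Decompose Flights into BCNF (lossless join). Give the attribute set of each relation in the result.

Candidate keys of the original relation: {Gate, PassengerID}, {Origin, PassengerID}, {PassengerID, SeatNo}.
In {Gate, Origin, PassengerID, SeatNo}, {Origin} is not a superkey ({Origin}⁺ restricted to this set is {Origin, SeatNo}), so split on Origin -> SeatNo into {Origin, SeatNo} and {Gate, Origin, PassengerID}.
{Origin, SeatNo}: every determinant is a superkey — BCNF.
{Gate, Origin, PassengerID}: every determinant is a superkey — BCNF.

{Gate, Origin, PassengerID}; {Origin, SeatNo}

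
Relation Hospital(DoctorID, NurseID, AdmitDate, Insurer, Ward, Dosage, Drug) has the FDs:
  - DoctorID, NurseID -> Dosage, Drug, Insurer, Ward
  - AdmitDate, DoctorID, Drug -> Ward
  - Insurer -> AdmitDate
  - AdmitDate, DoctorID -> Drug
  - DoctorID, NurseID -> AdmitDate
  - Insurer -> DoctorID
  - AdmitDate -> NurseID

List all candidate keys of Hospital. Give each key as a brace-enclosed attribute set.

Closure of {Insurer} is {AdmitDate, DoctorID, Dosage, Drug, Insurer, NurseID, Ward}, the whole schema; {Insurer} is a candidate key.
Closure of {AdmitDate, DoctorID} is {AdmitDate, DoctorID, Dosage, Drug, Insurer, NurseID, Ward}, the whole schema; {AdmitDate, DoctorID} is a candidate key.
Closure of {DoctorID, NurseID} is {AdmitDate, DoctorID, Dosage, Drug, Insurer, NurseID, Ward}, the whole schema; {DoctorID, NurseID} is a candidate key.
No proper subset of any of these is a key, and no other minimal superkey exists.

{AdmitDate, DoctorID}, {DoctorID, NurseID}, {Insurer}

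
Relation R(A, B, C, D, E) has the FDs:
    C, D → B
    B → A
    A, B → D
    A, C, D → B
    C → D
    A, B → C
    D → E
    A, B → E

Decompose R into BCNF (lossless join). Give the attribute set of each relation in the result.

Candidate keys of the original relation: {B}, {C}.
Within {A, B, C, D, E}: {D}⁺ ∩ {A, B, C, D, E} = {D, E}, not the whole set, so D → E violates BCNF; decompose into {D, E} and {A, B, C, D}.
{D, E}: every determinant is a superkey — BCNF.
{A, B, C, D}: every determinant is a superkey — BCNF.

{A, B, C, D}; {D, E}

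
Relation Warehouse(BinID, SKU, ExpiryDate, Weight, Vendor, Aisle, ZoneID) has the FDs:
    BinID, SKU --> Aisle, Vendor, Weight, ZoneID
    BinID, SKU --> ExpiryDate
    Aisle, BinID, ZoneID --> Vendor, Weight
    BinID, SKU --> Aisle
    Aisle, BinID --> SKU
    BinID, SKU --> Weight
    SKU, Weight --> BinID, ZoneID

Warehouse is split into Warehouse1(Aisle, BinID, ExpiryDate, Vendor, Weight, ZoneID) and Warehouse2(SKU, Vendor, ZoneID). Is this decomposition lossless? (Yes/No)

Common attributes: {Vendor, ZoneID}; their closure is {Vendor, ZoneID}.
Warehouse1 ⊄ {Vendor, ZoneID} and Warehouse2 ⊄ {Vendor, ZoneID}, so the split is lossy.

No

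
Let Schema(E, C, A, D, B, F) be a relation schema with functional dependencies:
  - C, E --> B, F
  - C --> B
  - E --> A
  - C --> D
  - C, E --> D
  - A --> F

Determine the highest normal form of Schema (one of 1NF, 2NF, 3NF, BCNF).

Candidate key: {C, E}. Prime attributes: {C, E}.
For C --> B we have {C}⁺ = {B, C, D}; {C} is not a superkey, so BCNF fails.
Because {B} is non-prime and the left side of C --> B is not a superkey, the relation is not in 3NF.
Since {C} ⊂ {C, E} and {C}⁺ ⊇ {B, D} with {B, D} non-prime, there is a partial dependency; 2NF fails.

1NF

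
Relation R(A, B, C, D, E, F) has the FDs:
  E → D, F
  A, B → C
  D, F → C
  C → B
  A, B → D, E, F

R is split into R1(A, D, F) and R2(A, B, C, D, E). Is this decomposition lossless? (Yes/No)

No

Common attributes: {A, D}; their closure is {A, D}.
The closure covers neither R1 nor R2 entirely; the join is not lossless.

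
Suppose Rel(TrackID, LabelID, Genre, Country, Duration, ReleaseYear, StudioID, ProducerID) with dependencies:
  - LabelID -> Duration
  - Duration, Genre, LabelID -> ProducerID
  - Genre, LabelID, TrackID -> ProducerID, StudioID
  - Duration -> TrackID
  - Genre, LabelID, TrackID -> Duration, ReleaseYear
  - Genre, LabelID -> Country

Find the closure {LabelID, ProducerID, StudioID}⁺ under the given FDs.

Start with {LabelID, ProducerID, StudioID}.
LabelID -> Duration applies; add {Duration} → now {Duration, LabelID, ProducerID, StudioID}.
Duration -> TrackID applies; add {TrackID} → now {Duration, LabelID, ProducerID, StudioID, TrackID}.
No further FD applies.

{Duration, LabelID, ProducerID, StudioID, TrackID}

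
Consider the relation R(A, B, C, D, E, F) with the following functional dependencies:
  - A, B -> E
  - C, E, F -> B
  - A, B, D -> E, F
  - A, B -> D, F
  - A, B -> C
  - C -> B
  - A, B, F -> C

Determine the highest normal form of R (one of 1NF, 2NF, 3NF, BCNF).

3NF

Candidate keys: {A, B}, {A, C}. Prime attributes: {A, B, C}.
C, E, F -> B: {C, E, F}⁺ = {B, C, E, F}, which is not all of the attributes, so the left side is not a superkey — BCNF is violated.
Its right-hand attributes {B} are all prime, as are those of every other non-superkey FD — the relation is in 3NF.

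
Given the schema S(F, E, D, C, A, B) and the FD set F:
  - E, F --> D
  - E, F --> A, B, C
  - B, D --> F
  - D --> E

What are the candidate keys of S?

{B, D}⁺ = {A, B, C, D, E, F}, which is every attribute, so {B, D} is a candidate key.
{D, F}⁺ = {A, B, C, D, E, F}, which is every attribute, so {D, F} is a candidate key.
{E, F}⁺ = {A, B, C, D, E, F}, which is every attribute, so {E, F} is a candidate key.
Any other superkey properly contains one of these, so there are no further candidate keys.

{B, D}, {D, F}, {E, F}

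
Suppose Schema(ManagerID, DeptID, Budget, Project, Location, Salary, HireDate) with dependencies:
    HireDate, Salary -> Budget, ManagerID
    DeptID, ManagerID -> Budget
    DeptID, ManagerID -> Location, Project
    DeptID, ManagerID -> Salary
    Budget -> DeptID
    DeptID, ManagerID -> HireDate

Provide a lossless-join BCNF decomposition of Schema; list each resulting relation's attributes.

Candidate keys of the original relation: {Budget, ManagerID}, {DeptID, ManagerID}, {HireDate, Salary}.
Within {Budget, DeptID, HireDate, Location, ManagerID, Project, Salary}: {Budget}⁺ ∩ {Budget, DeptID, HireDate, Location, ManagerID, Project, Salary} = {Budget, DeptID}, not the whole set, so Budget -> DeptID violates BCNF; decompose into {Budget, DeptID} and {Budget, HireDate, Location, ManagerID, Project, Salary}.
{Budget, DeptID} is in BCNF.
{Budget, HireDate, Location, ManagerID, Project, Salary} is in BCNF.

{Budget, DeptID}; {Budget, HireDate, Location, ManagerID, Project, Salary}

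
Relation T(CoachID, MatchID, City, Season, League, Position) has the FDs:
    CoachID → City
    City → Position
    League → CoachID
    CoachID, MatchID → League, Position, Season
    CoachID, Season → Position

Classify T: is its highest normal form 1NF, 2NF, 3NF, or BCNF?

1NF

Candidate keys: {CoachID, MatchID}, {League, MatchID}. Prime attributes: {CoachID, League, MatchID}.
For CoachID → City we have {CoachID}⁺ = {City, CoachID, Position}; {CoachID} is not a superkey, so BCNF fails.
CoachID → City determines the non-prime attribute {City} from a non-superkey — 3NF is violated.
Since {CoachID} ⊂ {CoachID, MatchID} and {CoachID}⁺ ⊇ {City, Position} with {City, Position} non-prime, there is a partial dependency; 2NF fails.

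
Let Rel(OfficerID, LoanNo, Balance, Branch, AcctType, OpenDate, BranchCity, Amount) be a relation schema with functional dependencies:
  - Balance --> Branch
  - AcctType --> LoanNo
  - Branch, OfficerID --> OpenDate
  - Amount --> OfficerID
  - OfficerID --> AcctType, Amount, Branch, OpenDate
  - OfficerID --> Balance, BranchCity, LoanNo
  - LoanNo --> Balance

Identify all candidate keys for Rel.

{Amount}, {OfficerID}

{Amount}⁺ = {AcctType, Amount, Balance, Branch, BranchCity, LoanNo, OfficerID, OpenDate} — all of the relation — so {Amount} is a candidate key.
{OfficerID}⁺ = {AcctType, Amount, Balance, Branch, BranchCity, LoanNo, OfficerID, OpenDate} — all of the relation — so {OfficerID} is a candidate key.
Any other superkey properly contains one of these, so there are no further candidate keys.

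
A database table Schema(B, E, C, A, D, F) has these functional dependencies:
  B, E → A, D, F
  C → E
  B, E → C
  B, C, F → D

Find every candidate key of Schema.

{B, C}, {B, E}

No FD produces {B}, so it must be in every candidate key.
{B, C}⁺ = {A, B, C, D, E, F}, which is every attribute, so {B, C} is a candidate key.
{B, E}⁺ = {A, B, C, D, E, F}, which is every attribute, so {B, E} is a candidate key.
Any other superkey properly contains one of these, so there are no further candidate keys.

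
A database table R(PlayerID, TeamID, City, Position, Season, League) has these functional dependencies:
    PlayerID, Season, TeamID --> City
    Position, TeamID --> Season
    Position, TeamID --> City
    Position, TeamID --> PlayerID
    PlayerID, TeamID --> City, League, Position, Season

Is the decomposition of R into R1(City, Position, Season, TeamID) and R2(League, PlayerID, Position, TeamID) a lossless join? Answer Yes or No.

Yes

Common attributes: {Position, TeamID}; their closure is {City, League, PlayerID, Position, Season, TeamID}.
This includes all of R1, so the common attributes are a superkey of R1 — the join is lossless.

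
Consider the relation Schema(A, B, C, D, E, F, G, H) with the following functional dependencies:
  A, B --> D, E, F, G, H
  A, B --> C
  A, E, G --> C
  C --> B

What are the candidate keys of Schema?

{A} never appears on the right of any FD, so every key must include it.
{A, B} is a candidate key since {A, B}⁺ = {A, B, C, D, E, F, G, H} covers every attribute.
{A, C} is a candidate key since {A, C}⁺ = {A, B, C, D, E, F, G, H} covers every attribute.
{A, E, G} is a candidate key since {A, E, G}⁺ = {A, B, C, D, E, F, G, H} covers every attribute.
These are minimal and exhaustive — every other superkey contains one of them.

{A, B}, {A, C}, {A, E, G}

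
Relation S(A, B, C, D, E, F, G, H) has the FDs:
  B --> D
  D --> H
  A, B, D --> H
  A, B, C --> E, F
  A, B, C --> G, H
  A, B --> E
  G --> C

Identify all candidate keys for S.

No FD produces {A, B}, so they must be in every candidate key.
{A, B, C}⁺ = {A, B, C, D, E, F, G, H}, which is every attribute, so {A, B, C} is a candidate key.
{A, B, G}⁺ = {A, B, C, D, E, F, G, H}, which is every attribute, so {A, B, G} is a candidate key.
No proper subset of any of these is a key, and no other minimal superkey exists.

{A, B, C}, {A, B, G}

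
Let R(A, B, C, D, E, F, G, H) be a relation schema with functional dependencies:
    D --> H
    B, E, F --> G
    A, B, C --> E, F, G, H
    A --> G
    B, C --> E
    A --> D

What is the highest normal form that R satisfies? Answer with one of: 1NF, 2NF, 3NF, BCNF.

Candidate key: {A, B, C}. Prime attributes: {A, B, C}.
D --> H breaks BCNF: {D}⁺ = {D, H}, so {D} is not a superkey.
Because {H} is non-prime and the left side of D --> H is not a superkey, the relation is not in 3NF.
{A} is a proper subset of the key {A, B, C}, and {A}⁺ contains the non-prime attributes {D, G, H} — a partial dependency, so 2NF is violated.

1NF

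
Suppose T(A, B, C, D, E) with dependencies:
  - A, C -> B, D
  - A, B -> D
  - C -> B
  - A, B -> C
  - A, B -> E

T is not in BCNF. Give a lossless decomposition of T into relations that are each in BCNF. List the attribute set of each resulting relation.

Candidate keys of the original relation: {A, B}, {A, C}.
In {A, B, C, D, E}, {C} is not a superkey ({C}⁺ restricted to this set is {B, C}), so split on C -> B into {B, C} and {A, C, D, E}.
{B, C} has no BCNF violation.
{A, C, D, E} has no BCNF violation.

{A, C, D, E}; {B, C}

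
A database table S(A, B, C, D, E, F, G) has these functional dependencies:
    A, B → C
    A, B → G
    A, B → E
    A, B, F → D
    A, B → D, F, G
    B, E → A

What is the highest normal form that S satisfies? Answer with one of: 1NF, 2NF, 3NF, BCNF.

BCNF

Candidate keys: {A, B}, {B, E}. Prime attributes: {A, B, E}.
Each dependency's left side is a superkey — BCNF holds.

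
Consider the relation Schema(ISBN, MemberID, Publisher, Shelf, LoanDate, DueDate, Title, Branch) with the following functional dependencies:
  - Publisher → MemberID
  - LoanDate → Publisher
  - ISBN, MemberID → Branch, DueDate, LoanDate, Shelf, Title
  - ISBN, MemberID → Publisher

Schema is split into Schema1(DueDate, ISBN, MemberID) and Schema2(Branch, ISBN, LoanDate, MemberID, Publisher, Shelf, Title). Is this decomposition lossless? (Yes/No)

Yes

Schema1 ∩ Schema2 = {ISBN, MemberID}; its closure under F is {Branch, DueDate, ISBN, LoanDate, MemberID, Publisher, Shelf, Title}.
Schema1 is contained in that closure, so Schema1 ∩ Schema2 → Schema1 holds and the join is lossless.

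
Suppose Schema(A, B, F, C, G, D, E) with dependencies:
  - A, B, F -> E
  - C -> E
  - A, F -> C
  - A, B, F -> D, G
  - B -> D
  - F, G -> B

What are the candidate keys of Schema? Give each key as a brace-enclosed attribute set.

{A, B, F}, {A, F, G}

{A, F} never appear on the right of any FD, so every key must include all of them.
{A, B, F}⁺ = {A, B, C, D, E, F, G}, which is every attribute, so {A, B, F} is a candidate key.
{A, F, G}⁺ = {A, B, C, D, E, F, G}, which is every attribute, so {A, F, G} is a candidate key.
Any other superkey properly contains one of these, so there are no further candidate keys.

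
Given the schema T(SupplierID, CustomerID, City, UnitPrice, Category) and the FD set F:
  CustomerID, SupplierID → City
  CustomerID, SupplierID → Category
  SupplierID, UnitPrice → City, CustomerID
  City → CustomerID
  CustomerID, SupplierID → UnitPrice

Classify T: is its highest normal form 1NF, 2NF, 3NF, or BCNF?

3NF

Candidate keys: {City, SupplierID}, {CustomerID, SupplierID}, {SupplierID, UnitPrice}. Prime attributes: {City, CustomerID, SupplierID, UnitPrice}.
City → CustomerID: {City}⁺ = {City, CustomerID}, which is not all of the attributes, so the left side is not a superkey — BCNF is violated.
Its right-hand attributes {CustomerID} are all prime, as are those of every other non-superkey FD — the relation is in 3NF.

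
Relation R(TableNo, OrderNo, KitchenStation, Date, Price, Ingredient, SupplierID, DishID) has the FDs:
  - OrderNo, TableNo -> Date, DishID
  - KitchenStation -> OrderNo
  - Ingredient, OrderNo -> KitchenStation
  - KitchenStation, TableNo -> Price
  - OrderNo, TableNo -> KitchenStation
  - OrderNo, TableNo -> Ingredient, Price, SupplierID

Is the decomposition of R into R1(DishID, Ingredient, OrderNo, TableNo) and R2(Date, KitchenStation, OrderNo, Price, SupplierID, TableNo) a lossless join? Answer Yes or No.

Yes

R1 ∩ R2 = {OrderNo, TableNo}; its closure under F is {Date, DishID, Ingredient, KitchenStation, OrderNo, Price, SupplierID, TableNo}.
Since R1 ⊆ {Date, DishID, Ingredient, KitchenStation, OrderNo, Price, SupplierID, TableNo}, the intersection is a superkey of R1; the decomposition is lossless.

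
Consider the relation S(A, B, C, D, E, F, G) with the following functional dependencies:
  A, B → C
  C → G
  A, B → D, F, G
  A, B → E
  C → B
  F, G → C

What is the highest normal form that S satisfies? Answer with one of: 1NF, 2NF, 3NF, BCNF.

Candidate keys: {A, B}, {A, C}, {A, F, G}. Prime attributes: {A, B, C, F, G}.
For C → G we have {C}⁺ = {B, C, G}; {C} is not a superkey, so BCNF fails.
But every attribute on its right side ({G}) is prime, and the same holds for every other non-superkey FD, so 3NF still holds.

3NF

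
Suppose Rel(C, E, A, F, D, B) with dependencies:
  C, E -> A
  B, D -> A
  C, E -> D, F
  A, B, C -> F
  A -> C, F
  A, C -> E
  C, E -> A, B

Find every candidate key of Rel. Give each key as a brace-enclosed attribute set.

{A}, {B, D}, {C, E}

Closure of {A} is {A, B, C, D, E, F}, the whole schema; {A} is a candidate key.
Closure of {B, D} is {A, B, C, D, E, F}, the whole schema; {B, D} is a candidate key.
Closure of {C, E} is {A, B, C, D, E, F}, the whole schema; {C, E} is a candidate key.
No proper subset of any of these is a key, and no other minimal superkey exists.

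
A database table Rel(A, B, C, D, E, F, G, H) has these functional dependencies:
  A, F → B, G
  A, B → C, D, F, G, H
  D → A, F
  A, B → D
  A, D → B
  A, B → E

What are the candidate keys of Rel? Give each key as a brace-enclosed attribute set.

{D}⁺ = {A, B, C, D, E, F, G, H}, which is every attribute, so {D} is a candidate key.
{A, B}⁺ = {A, B, C, D, E, F, G, H}, which is every attribute, so {A, B} is a candidate key.
{A, F}⁺ = {A, B, C, D, E, F, G, H}, which is every attribute, so {A, F} is a candidate key.
Any other superkey properly contains one of these, so there are no further candidate keys.

{A, B}, {A, F}, {D}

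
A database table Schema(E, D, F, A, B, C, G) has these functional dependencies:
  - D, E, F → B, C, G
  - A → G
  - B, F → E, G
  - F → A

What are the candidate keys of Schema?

{B, D, F}, {D, E, F}

No FD produces {D, F}, so they must be in every candidate key.
{B, D, F}⁺ = {A, B, C, D, E, F, G} — all of the relation — so {B, D, F} is a candidate key.
{D, E, F}⁺ = {A, B, C, D, E, F, G} — all of the relation — so {D, E, F} is a candidate key.
Any other superkey properly contains one of these, so there are no further candidate keys.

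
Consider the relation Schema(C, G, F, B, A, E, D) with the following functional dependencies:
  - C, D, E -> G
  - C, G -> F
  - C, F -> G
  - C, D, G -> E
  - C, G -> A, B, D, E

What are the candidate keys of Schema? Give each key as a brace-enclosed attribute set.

{C, D, E}, {C, F}, {C, G}

Attributes never on any right-hand side: {C} — every candidate key must contain it.
Closure of {C, F} is {A, B, C, D, E, F, G}, the whole schema; {C, F} is a candidate key.
Closure of {C, G} is {A, B, C, D, E, F, G}, the whole schema; {C, G} is a candidate key.
Closure of {C, D, E} is {A, B, C, D, E, F, G}, the whole schema; {C, D, E} is a candidate key.
Any other superkey properly contains one of these, so there are no further candidate keys.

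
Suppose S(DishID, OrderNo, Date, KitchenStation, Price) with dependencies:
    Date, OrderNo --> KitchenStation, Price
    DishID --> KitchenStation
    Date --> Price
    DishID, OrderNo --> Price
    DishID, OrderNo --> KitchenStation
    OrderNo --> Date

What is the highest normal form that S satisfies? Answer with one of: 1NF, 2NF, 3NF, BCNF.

Candidate key: {DishID, OrderNo}. Prime attributes: {DishID, OrderNo}.
Date, OrderNo --> KitchenStation, Price breaks BCNF: {Date, OrderNo}⁺ = {Date, KitchenStation, OrderNo, Price}, so {Date, OrderNo} is not a superkey.
Date, OrderNo --> KitchenStation, Price determines the non-prime attributes {KitchenStation, Price} from a non-superkey — 3NF is violated.
The proper key subset {DishID} of {DishID, OrderNo} determines non-prime {KitchenStation}, so the relation is not even in 2NF.

1NF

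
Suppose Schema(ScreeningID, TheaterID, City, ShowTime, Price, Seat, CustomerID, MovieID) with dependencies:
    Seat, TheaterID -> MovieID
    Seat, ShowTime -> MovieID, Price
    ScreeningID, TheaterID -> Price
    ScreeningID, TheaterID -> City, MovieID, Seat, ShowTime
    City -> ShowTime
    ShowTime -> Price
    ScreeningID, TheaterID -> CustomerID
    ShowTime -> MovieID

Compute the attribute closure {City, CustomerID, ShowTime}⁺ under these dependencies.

{City, CustomerID, MovieID, Price, ShowTime}

Start with {City, CustomerID, ShowTime}.
ShowTime -> Price applies; add {Price} → now {City, CustomerID, Price, ShowTime}.
ShowTime -> MovieID applies; add {MovieID} → now {City, CustomerID, MovieID, Price, ShowTime}.
No further FD applies.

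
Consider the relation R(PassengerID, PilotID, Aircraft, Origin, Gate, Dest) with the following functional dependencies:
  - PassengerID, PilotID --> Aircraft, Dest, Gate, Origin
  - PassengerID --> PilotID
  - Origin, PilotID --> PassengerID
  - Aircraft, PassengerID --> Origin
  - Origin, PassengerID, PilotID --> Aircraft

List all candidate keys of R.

Closure of {PassengerID} is {Aircraft, Dest, Gate, Origin, PassengerID, PilotID}, the whole schema; {PassengerID} is a candidate key.
Closure of {Origin, PilotID} is {Aircraft, Dest, Gate, Origin, PassengerID, PilotID}, the whole schema; {Origin, PilotID} is a candidate key.
These are minimal and exhaustive — every other superkey contains one of them.

{Origin, PilotID}, {PassengerID}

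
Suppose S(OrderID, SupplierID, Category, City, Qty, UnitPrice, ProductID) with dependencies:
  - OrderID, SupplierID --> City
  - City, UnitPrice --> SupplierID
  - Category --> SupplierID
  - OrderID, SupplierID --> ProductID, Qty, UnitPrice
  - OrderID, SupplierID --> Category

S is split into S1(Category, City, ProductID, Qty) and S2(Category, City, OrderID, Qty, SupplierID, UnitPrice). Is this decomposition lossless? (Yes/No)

Common attributes: {Category, City, Qty}; their closure is {Category, City, Qty, SupplierID}.
S1 ⊄ {Category, City, Qty, SupplierID} and S2 ⊄ {Category, City, Qty, SupplierID}, so the split is lossy.

No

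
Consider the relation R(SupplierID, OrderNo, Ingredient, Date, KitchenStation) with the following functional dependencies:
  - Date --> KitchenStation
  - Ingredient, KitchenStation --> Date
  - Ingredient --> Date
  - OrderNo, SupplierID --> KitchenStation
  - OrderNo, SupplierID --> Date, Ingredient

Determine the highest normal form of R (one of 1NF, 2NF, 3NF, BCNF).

2NF

Candidate key: {OrderNo, SupplierID}. Prime attributes: {OrderNo, SupplierID}.
For Date --> KitchenStation we have {Date}⁺ = {Date, KitchenStation}; {Date} is not a superkey, so BCNF fails.
Date --> KitchenStation has non-prime {KitchenStation} on the right and a non-superkey on the left, so 3NF fails.
No non-prime attribute depends on a proper subset of any candidate key, so 2NF holds.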